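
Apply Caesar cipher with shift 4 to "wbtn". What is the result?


Caesar cipher: shift "wbtn" by 4
  'w' (pos 22) + 4 = pos 0 = 'a'
  'b' (pos 1) + 4 = pos 5 = 'f'
  't' (pos 19) + 4 = pos 23 = 'x'
  'n' (pos 13) + 4 = pos 17 = 'r'
Result: afxr

afxr


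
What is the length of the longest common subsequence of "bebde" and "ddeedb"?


LCS of "bebde" and "ddeedb"
DP table:
           d    d    e    e    d    b
      0    0    0    0    0    0    0
  b   0    0    0    0    0    0    1
  e   0    0    0    1    1    1    1
  b   0    0    0    1    1    1    2
  d   0    1    1    1    1    2    2
  e   0    1    1    2    2    2    2
LCS length = dp[5][6] = 2

2


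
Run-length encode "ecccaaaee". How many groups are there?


Input: ecccaaaee
Scanning for consecutive runs:
  Group 1: 'e' x 1 (positions 0-0)
  Group 2: 'c' x 3 (positions 1-3)
  Group 3: 'a' x 3 (positions 4-6)
  Group 4: 'e' x 2 (positions 7-8)
Total groups: 4

4


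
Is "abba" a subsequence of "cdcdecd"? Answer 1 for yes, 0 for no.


Check if "abba" is a subsequence of "cdcdecd"
Greedy scan:
  Position 0 ('c'): no match needed
  Position 1 ('d'): no match needed
  Position 2 ('c'): no match needed
  Position 3 ('d'): no match needed
  Position 4 ('e'): no match needed
  Position 5 ('c'): no match needed
  Position 6 ('d'): no match needed
Only matched 0/4 characters => not a subsequence

0


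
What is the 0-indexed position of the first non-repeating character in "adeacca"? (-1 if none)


Input: adeacca
Character frequencies:
  'a': 3
  'c': 2
  'd': 1
  'e': 1
Scanning left to right for freq == 1:
  Position 0 ('a'): freq=3, skip
  Position 1 ('d'): unique! => answer = 1

1


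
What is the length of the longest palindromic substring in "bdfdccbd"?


Input: "bdfdccbd"
Checking substrings for palindromes:
  [1:4] "dfd" (len 3) => palindrome
  [4:6] "cc" (len 2) => palindrome
Longest palindromic substring: "dfd" with length 3

3


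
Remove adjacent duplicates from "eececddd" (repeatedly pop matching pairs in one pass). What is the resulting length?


Input: eececddd
Stack-based adjacent duplicate removal:
  Read 'e': push. Stack: e
  Read 'e': matches stack top 'e' => pop. Stack: (empty)
  Read 'c': push. Stack: c
  Read 'e': push. Stack: ce
  Read 'c': push. Stack: cec
  Read 'd': push. Stack: cecd
  Read 'd': matches stack top 'd' => pop. Stack: cec
  Read 'd': push. Stack: cecd
Final stack: "cecd" (length 4)

4


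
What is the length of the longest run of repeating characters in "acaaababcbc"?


Input: "acaaababcbc"
Scanning for longest run:
  Position 1 ('c'): new char, reset run to 1
  Position 2 ('a'): new char, reset run to 1
  Position 3 ('a'): continues run of 'a', length=2
  Position 4 ('a'): continues run of 'a', length=3
  Position 5 ('b'): new char, reset run to 1
  Position 6 ('a'): new char, reset run to 1
  Position 7 ('b'): new char, reset run to 1
  Position 8 ('c'): new char, reset run to 1
  Position 9 ('b'): new char, reset run to 1
  Position 10 ('c'): new char, reset run to 1
Longest run: 'a' with length 3

3


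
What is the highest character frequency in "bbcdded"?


Input: bbcdded
Character counts:
  'b': 2
  'c': 1
  'd': 3
  'e': 1
Maximum frequency: 3

3


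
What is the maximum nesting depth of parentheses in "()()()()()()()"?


Input: "()()()()()()()"
Tracking depth:
  Position 0 '(': depth becomes 1
  Position 1 ')': depth becomes 0
  Position 2 '(': depth becomes 1
  Position 3 ')': depth becomes 0
  Position 4 '(': depth becomes 1
  Position 5 ')': depth becomes 0
  Position 6 '(': depth becomes 1
  Position 7 ')': depth becomes 0
  Position 8 '(': depth becomes 1
  Position 9 ')': depth becomes 0
  Position 10 '(': depth becomes 1
  Position 11 ')': depth becomes 0
  Position 12 '(': depth becomes 1
  Position 13 ')': depth becomes 0
Maximum depth reached: 1

1


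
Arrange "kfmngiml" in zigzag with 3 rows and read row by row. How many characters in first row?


Zigzag "kfmngiml" into 3 rows:
Placing characters:
  'k' => row 0
  'f' => row 1
  'm' => row 2
  'n' => row 1
  'g' => row 0
  'i' => row 1
  'm' => row 2
  'l' => row 1
Rows:
  Row 0: "kg"
  Row 1: "fnil"
  Row 2: "mm"
First row length: 2

2


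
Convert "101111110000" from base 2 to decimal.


Input: "101111110000" in base 2
Positional expansion:
  Digit '1' (value 1) x 2^11 = 2048
  Digit '0' (value 0) x 2^10 = 0
  Digit '1' (value 1) x 2^9 = 512
  Digit '1' (value 1) x 2^8 = 256
  Digit '1' (value 1) x 2^7 = 128
  Digit '1' (value 1) x 2^6 = 64
  Digit '1' (value 1) x 2^5 = 32
  Digit '1' (value 1) x 2^4 = 16
  Digit '0' (value 0) x 2^3 = 0
  Digit '0' (value 0) x 2^2 = 0
  Digit '0' (value 0) x 2^1 = 0
  Digit '0' (value 0) x 2^0 = 0
Sum = 3056

3056


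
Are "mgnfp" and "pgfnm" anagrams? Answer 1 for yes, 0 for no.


Strings: "mgnfp", "pgfnm"
Sorted first:  fgmnp
Sorted second: fgmnp
Sorted forms match => anagrams

1


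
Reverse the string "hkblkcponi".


Input: hkblkcponi
Reading characters right to left:
  Position 9: 'i'
  Position 8: 'n'
  Position 7: 'o'
  Position 6: 'p'
  Position 5: 'c'
  Position 4: 'k'
  Position 3: 'l'
  Position 2: 'b'
  Position 1: 'k'
  Position 0: 'h'
Reversed: inopcklbkh

inopcklbkh


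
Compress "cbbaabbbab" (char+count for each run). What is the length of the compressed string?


Input: cbbaabbbab
Runs:
  'c' x 1 => "c1"
  'b' x 2 => "b2"
  'a' x 2 => "a2"
  'b' x 3 => "b3"
  'a' x 1 => "a1"
  'b' x 1 => "b1"
Compressed: "c1b2a2b3a1b1"
Compressed length: 12

12


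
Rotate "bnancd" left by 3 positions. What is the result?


Input: "bnancd", rotate left by 3
First 3 characters: "bna"
Remaining characters: "ncd"
Concatenate remaining + first: "ncd" + "bna" = "ncdbna"

ncdbna


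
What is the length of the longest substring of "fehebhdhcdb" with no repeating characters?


Input: "fehebhdhcdb"
Sliding window (track last position of each char):
  Position 0 ('f'): window [0,0] length 1 -- new best
  Position 1 ('e'): window [0,1] length 2 -- new best
  Position 2 ('h'): window [0,2] length 3 -- new best
  Position 3 ('e'): repeat (last at 1), move window start to 2
  Position 3 ('e'): window [2,3] length 2
  Position 4 ('b'): window [2,4] length 3
  Position 5 ('h'): repeat (last at 2), move window start to 3
  Position 5 ('h'): window [3,5] length 3
  Position 6 ('d'): window [3,6] length 4 -- new best
  Position 7 ('h'): repeat (last at 5), move window start to 6
  Position 7 ('h'): window [6,7] length 2
  Position 8 ('c'): window [6,8] length 3
  Position 9 ('d'): repeat (last at 6), move window start to 7
  Position 9 ('d'): window [7,9] length 3
  Position 10 ('b'): window [7,10] length 4
Longest substring with no repeats: "ebhd" with length 4

4


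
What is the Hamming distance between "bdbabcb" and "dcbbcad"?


Comparing "bdbabcb" and "dcbbcad" position by position:
  Position 0: 'b' vs 'd' => differ
  Position 1: 'd' vs 'c' => differ
  Position 2: 'b' vs 'b' => same
  Position 3: 'a' vs 'b' => differ
  Position 4: 'b' vs 'c' => differ
  Position 5: 'c' vs 'a' => differ
  Position 6: 'b' vs 'd' => differ
Total differences (Hamming distance): 6

6


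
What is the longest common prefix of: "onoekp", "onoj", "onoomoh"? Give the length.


Words: onoekp, onoj, onoomoh
  Position 0: all 'o' => match
  Position 1: all 'n' => match
  Position 2: all 'o' => match
  Position 3: ('e', 'j', 'o') => mismatch, stop
LCP = "ono" (length 3)

3


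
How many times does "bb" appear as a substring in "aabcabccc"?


Searching for "bb" in "aabcabccc"
Scanning each position:
  Position 0: "aa" => no
  Position 1: "ab" => no
  Position 2: "bc" => no
  Position 3: "ca" => no
  Position 4: "ab" => no
  Position 5: "bc" => no
  Position 6: "cc" => no
  Position 7: "cc" => no
Total occurrences: 0

0


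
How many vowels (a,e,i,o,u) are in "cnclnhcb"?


Input: cnclnhcb
Checking each character:
  'c' at position 0: consonant
  'n' at position 1: consonant
  'c' at position 2: consonant
  'l' at position 3: consonant
  'n' at position 4: consonant
  'h' at position 5: consonant
  'c' at position 6: consonant
  'b' at position 7: consonant
Total vowels: 0

0


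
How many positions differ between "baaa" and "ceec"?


Comparing "baaa" and "ceec" position by position:
  Position 0: 'b' vs 'c' => DIFFER
  Position 1: 'a' vs 'e' => DIFFER
  Position 2: 'a' vs 'e' => DIFFER
  Position 3: 'a' vs 'c' => DIFFER
Positions that differ: 4

4


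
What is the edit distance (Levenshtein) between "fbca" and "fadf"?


Computing edit distance: "fbca" -> "fadf"
DP table:
           f    a    d    f
      0    1    2    3    4
  f   1    0    1    2    3
  b   2    1    1    2    3
  c   3    2    2    2    3
  a   4    3    2    3    3
Edit distance = dp[4][4] = 3

3


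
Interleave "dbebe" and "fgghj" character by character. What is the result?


Interleaving "dbebe" and "fgghj":
  Position 0: 'd' from first, 'f' from second => "df"
  Position 1: 'b' from first, 'g' from second => "bg"
  Position 2: 'e' from first, 'g' from second => "eg"
  Position 3: 'b' from first, 'h' from second => "bh"
  Position 4: 'e' from first, 'j' from second => "ej"
Result: dfbgegbhej

dfbgegbhej


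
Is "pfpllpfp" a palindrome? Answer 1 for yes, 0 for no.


Input: pfpllpfp
Reversed: pfpllpfp
  Compare pos 0 ('p') with pos 7 ('p'): match
  Compare pos 1 ('f') with pos 6 ('f'): match
  Compare pos 2 ('p') with pos 5 ('p'): match
  Compare pos 3 ('l') with pos 4 ('l'): match
Result: palindrome

1


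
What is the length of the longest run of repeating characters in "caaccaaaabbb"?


Input: "caaccaaaabbb"
Scanning for longest run:
  Position 1 ('a'): new char, reset run to 1
  Position 2 ('a'): continues run of 'a', length=2
  Position 3 ('c'): new char, reset run to 1
  Position 4 ('c'): continues run of 'c', length=2
  Position 5 ('a'): new char, reset run to 1
  Position 6 ('a'): continues run of 'a', length=2
  Position 7 ('a'): continues run of 'a', length=3
  Position 8 ('a'): continues run of 'a', length=4
  Position 9 ('b'): new char, reset run to 1
  Position 10 ('b'): continues run of 'b', length=2
  Position 11 ('b'): continues run of 'b', length=3
Longest run: 'a' with length 4

4


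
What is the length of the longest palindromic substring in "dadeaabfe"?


Input: "dadeaabfe"
Checking substrings for palindromes:
  [0:3] "dad" (len 3) => palindrome
  [4:6] "aa" (len 2) => palindrome
Longest palindromic substring: "dad" with length 3

3


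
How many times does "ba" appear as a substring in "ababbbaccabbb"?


Searching for "ba" in "ababbbaccabbb"
Scanning each position:
  Position 0: "ab" => no
  Position 1: "ba" => MATCH
  Position 2: "ab" => no
  Position 3: "bb" => no
  Position 4: "bb" => no
  Position 5: "ba" => MATCH
  Position 6: "ac" => no
  Position 7: "cc" => no
  Position 8: "ca" => no
  Position 9: "ab" => no
  Position 10: "bb" => no
  Position 11: "bb" => no
Total occurrences: 2

2


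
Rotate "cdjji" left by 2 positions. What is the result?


Input: "cdjji", rotate left by 2
First 2 characters: "cd"
Remaining characters: "jji"
Concatenate remaining + first: "jji" + "cd" = "jjicd"

jjicd


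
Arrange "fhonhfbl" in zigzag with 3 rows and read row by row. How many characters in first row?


Zigzag "fhonhfbl" into 3 rows:
Placing characters:
  'f' => row 0
  'h' => row 1
  'o' => row 2
  'n' => row 1
  'h' => row 0
  'f' => row 1
  'b' => row 2
  'l' => row 1
Rows:
  Row 0: "fh"
  Row 1: "hnfl"
  Row 2: "ob"
First row length: 2

2


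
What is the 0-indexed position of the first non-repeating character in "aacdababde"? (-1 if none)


Input: aacdababde
Character frequencies:
  'a': 4
  'b': 2
  'c': 1
  'd': 2
  'e': 1
Scanning left to right for freq == 1:
  Position 0 ('a'): freq=4, skip
  Position 1 ('a'): freq=4, skip
  Position 2 ('c'): unique! => answer = 2

2


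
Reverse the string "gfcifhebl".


Input: gfcifhebl
Reading characters right to left:
  Position 8: 'l'
  Position 7: 'b'
  Position 6: 'e'
  Position 5: 'h'
  Position 4: 'f'
  Position 3: 'i'
  Position 2: 'c'
  Position 1: 'f'
  Position 0: 'g'
Reversed: lbehficfg

lbehficfg


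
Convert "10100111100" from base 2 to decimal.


Input: "10100111100" in base 2
Positional expansion:
  Digit '1' (value 1) x 2^10 = 1024
  Digit '0' (value 0) x 2^9 = 0
  Digit '1' (value 1) x 2^8 = 256
  Digit '0' (value 0) x 2^7 = 0
  Digit '0' (value 0) x 2^6 = 0
  Digit '1' (value 1) x 2^5 = 32
  Digit '1' (value 1) x 2^4 = 16
  Digit '1' (value 1) x 2^3 = 8
  Digit '1' (value 1) x 2^2 = 4
  Digit '0' (value 0) x 2^1 = 0
  Digit '0' (value 0) x 2^0 = 0
Sum = 1340

1340


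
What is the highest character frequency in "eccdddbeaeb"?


Input: eccdddbeaeb
Character counts:
  'a': 1
  'b': 2
  'c': 2
  'd': 3
  'e': 3
Maximum frequency: 3

3


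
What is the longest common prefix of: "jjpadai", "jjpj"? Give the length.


Words: jjpadai, jjpj
  Position 0: all 'j' => match
  Position 1: all 'j' => match
  Position 2: all 'p' => match
  Position 3: ('a', 'j') => mismatch, stop
LCP = "jjp" (length 3)

3


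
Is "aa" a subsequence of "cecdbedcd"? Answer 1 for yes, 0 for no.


Check if "aa" is a subsequence of "cecdbedcd"
Greedy scan:
  Position 0 ('c'): no match needed
  Position 1 ('e'): no match needed
  Position 2 ('c'): no match needed
  Position 3 ('d'): no match needed
  Position 4 ('b'): no match needed
  Position 5 ('e'): no match needed
  Position 6 ('d'): no match needed
  Position 7 ('c'): no match needed
  Position 8 ('d'): no match needed
Only matched 0/2 characters => not a subsequence

0


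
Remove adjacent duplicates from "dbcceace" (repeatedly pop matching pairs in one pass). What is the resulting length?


Input: dbcceace
Stack-based adjacent duplicate removal:
  Read 'd': push. Stack: d
  Read 'b': push. Stack: db
  Read 'c': push. Stack: dbc
  Read 'c': matches stack top 'c' => pop. Stack: db
  Read 'e': push. Stack: dbe
  Read 'a': push. Stack: dbea
  Read 'c': push. Stack: dbeac
  Read 'e': push. Stack: dbeace
Final stack: "dbeace" (length 6)

6


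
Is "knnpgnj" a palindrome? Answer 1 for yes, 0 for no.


Input: knnpgnj
Reversed: jngpnnk
  Compare pos 0 ('k') with pos 6 ('j'): MISMATCH
  Compare pos 1 ('n') with pos 5 ('n'): match
  Compare pos 2 ('n') with pos 4 ('g'): MISMATCH
Result: not a palindrome

0


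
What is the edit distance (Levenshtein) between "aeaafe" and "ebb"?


Computing edit distance: "aeaafe" -> "ebb"
DP table:
           e    b    b
      0    1    2    3
  a   1    1    2    3
  e   2    1    2    3
  a   3    2    2    3
  a   4    3    3    3
  f   5    4    4    4
  e   6    5    5    5
Edit distance = dp[6][3] = 5

5


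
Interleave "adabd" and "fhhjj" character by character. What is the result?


Interleaving "adabd" and "fhhjj":
  Position 0: 'a' from first, 'f' from second => "af"
  Position 1: 'd' from first, 'h' from second => "dh"
  Position 2: 'a' from first, 'h' from second => "ah"
  Position 3: 'b' from first, 'j' from second => "bj"
  Position 4: 'd' from first, 'j' from second => "dj"
Result: afdhahbjdj

afdhahbjdj


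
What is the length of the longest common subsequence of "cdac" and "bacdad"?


LCS of "cdac" and "bacdad"
DP table:
           b    a    c    d    a    d
      0    0    0    0    0    0    0
  c   0    0    0    1    1    1    1
  d   0    0    0    1    2    2    2
  a   0    0    1    1    2    3    3
  c   0    0    1    2    2    3    3
LCS length = dp[4][6] = 3

3


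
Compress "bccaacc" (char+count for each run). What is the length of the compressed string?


Input: bccaacc
Runs:
  'b' x 1 => "b1"
  'c' x 2 => "c2"
  'a' x 2 => "a2"
  'c' x 2 => "c2"
Compressed: "b1c2a2c2"
Compressed length: 8

8


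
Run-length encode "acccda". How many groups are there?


Input: acccda
Scanning for consecutive runs:
  Group 1: 'a' x 1 (positions 0-0)
  Group 2: 'c' x 3 (positions 1-3)
  Group 3: 'd' x 1 (positions 4-4)
  Group 4: 'a' x 1 (positions 5-5)
Total groups: 4

4


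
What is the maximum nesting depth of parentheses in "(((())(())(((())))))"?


Input: "(((())(())(((())))))"
Tracking depth:
  Position 0 '(': depth becomes 1
  Position 1 '(': depth becomes 2
  Position 2 '(': depth becomes 3
  Position 3 '(': depth becomes 4
  Position 4 ')': depth becomes 3
  Position 5 ')': depth becomes 2
  Position 6 '(': depth becomes 3
  Position 7 '(': depth becomes 4
  Position 8 ')': depth becomes 3
  Position 9 ')': depth becomes 2
  Position 10 '(': depth becomes 3
  Position 11 '(': depth becomes 4
  Position 12 '(': depth becomes 5
  Position 13 '(': depth becomes 6
  Position 14 ')': depth becomes 5
  Position 15 ')': depth becomes 4
  Position 16 ')': depth becomes 3
  Position 17 ')': depth becomes 2
  Position 18 ')': depth becomes 1
  Position 19 ')': depth becomes 0
Maximum depth reached: 6

6


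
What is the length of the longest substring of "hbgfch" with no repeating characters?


Input: "hbgfch"
Sliding window (track last position of each char):
  Position 0 ('h'): window [0,0] length 1 -- new best
  Position 1 ('b'): window [0,1] length 2 -- new best
  Position 2 ('g'): window [0,2] length 3 -- new best
  Position 3 ('f'): window [0,3] length 4 -- new best
  Position 4 ('c'): window [0,4] length 5 -- new best
  Position 5 ('h'): repeat (last at 0), move window start to 1
  Position 5 ('h'): window [1,5] length 5
Longest substring with no repeats: "hbgfc" with length 5

5


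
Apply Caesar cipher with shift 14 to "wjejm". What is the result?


Caesar cipher: shift "wjejm" by 14
  'w' (pos 22) + 14 = pos 10 = 'k'
  'j' (pos 9) + 14 = pos 23 = 'x'
  'e' (pos 4) + 14 = pos 18 = 's'
  'j' (pos 9) + 14 = pos 23 = 'x'
  'm' (pos 12) + 14 = pos 0 = 'a'
Result: kxsxa

kxsxa


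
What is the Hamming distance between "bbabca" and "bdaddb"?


Comparing "bbabca" and "bdaddb" position by position:
  Position 0: 'b' vs 'b' => same
  Position 1: 'b' vs 'd' => differ
  Position 2: 'a' vs 'a' => same
  Position 3: 'b' vs 'd' => differ
  Position 4: 'c' vs 'd' => differ
  Position 5: 'a' vs 'b' => differ
Total differences (Hamming distance): 4

4


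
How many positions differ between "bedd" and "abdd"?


Comparing "bedd" and "abdd" position by position:
  Position 0: 'b' vs 'a' => DIFFER
  Position 1: 'e' vs 'b' => DIFFER
  Position 2: 'd' vs 'd' => same
  Position 3: 'd' vs 'd' => same
Positions that differ: 2

2


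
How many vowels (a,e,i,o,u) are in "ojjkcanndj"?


Input: ojjkcanndj
Checking each character:
  'o' at position 0: vowel (running total: 1)
  'j' at position 1: consonant
  'j' at position 2: consonant
  'k' at position 3: consonant
  'c' at position 4: consonant
  'a' at position 5: vowel (running total: 2)
  'n' at position 6: consonant
  'n' at position 7: consonant
  'd' at position 8: consonant
  'j' at position 9: consonant
Total vowels: 2

2


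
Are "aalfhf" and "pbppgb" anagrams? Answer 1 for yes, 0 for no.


Strings: "aalfhf", "pbppgb"
Sorted first:  aaffhl
Sorted second: bbgppp
Differ at position 0: 'a' vs 'b' => not anagrams

0


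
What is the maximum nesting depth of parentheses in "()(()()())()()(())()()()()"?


Input: "()(()()())()()(())()()()()"
Tracking depth:
  Position 0 '(': depth becomes 1
  Position 1 ')': depth becomes 0
  Position 2 '(': depth becomes 1
  Position 3 '(': depth becomes 2
  Position 4 ')': depth becomes 1
  Position 5 '(': depth becomes 2
  Position 6 ')': depth becomes 1
  Position 7 '(': depth becomes 2
  Position 8 ')': depth becomes 1
  Position 9 ')': depth becomes 0
  Position 10 '(': depth becomes 1
  Position 11 ')': depth becomes 0
  Position 12 '(': depth becomes 1
  Position 13 ')': depth becomes 0
  Position 14 '(': depth becomes 1
  Position 15 '(': depth becomes 2
  Position 16 ')': depth becomes 1
  Position 17 ')': depth becomes 0
  Position 18 '(': depth becomes 1
  Position 19 ')': depth becomes 0
  Position 20 '(': depth becomes 1
  Position 21 ')': depth becomes 0
  Position 22 '(': depth becomes 1
  Position 23 ')': depth becomes 0
  Position 24 '(': depth becomes 1
  Position 25 ')': depth becomes 0
Maximum depth reached: 2

2


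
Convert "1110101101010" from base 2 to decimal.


Input: "1110101101010" in base 2
Positional expansion:
  Digit '1' (value 1) x 2^12 = 4096
  Digit '1' (value 1) x 2^11 = 2048
  Digit '1' (value 1) x 2^10 = 1024
  Digit '0' (value 0) x 2^9 = 0
  Digit '1' (value 1) x 2^8 = 256
  Digit '0' (value 0) x 2^7 = 0
  Digit '1' (value 1) x 2^6 = 64
  Digit '1' (value 1) x 2^5 = 32
  Digit '0' (value 0) x 2^4 = 0
  Digit '1' (value 1) x 2^3 = 8
  Digit '0' (value 0) x 2^2 = 0
  Digit '1' (value 1) x 2^1 = 2
  Digit '0' (value 0) x 2^0 = 0
Sum = 7530

7530


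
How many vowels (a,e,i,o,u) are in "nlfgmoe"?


Input: nlfgmoe
Checking each character:
  'n' at position 0: consonant
  'l' at position 1: consonant
  'f' at position 2: consonant
  'g' at position 3: consonant
  'm' at position 4: consonant
  'o' at position 5: vowel (running total: 1)
  'e' at position 6: vowel (running total: 2)
Total vowels: 2

2


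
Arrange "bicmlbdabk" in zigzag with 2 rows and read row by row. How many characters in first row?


Zigzag "bicmlbdabk" into 2 rows:
Placing characters:
  'b' => row 0
  'i' => row 1
  'c' => row 0
  'm' => row 1
  'l' => row 0
  'b' => row 1
  'd' => row 0
  'a' => row 1
  'b' => row 0
  'k' => row 1
Rows:
  Row 0: "bcldb"
  Row 1: "imbak"
First row length: 5

5


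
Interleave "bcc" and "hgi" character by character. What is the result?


Interleaving "bcc" and "hgi":
  Position 0: 'b' from first, 'h' from second => "bh"
  Position 1: 'c' from first, 'g' from second => "cg"
  Position 2: 'c' from first, 'i' from second => "ci"
Result: bhcgci

bhcgci


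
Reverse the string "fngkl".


Input: fngkl
Reading characters right to left:
  Position 4: 'l'
  Position 3: 'k'
  Position 2: 'g'
  Position 1: 'n'
  Position 0: 'f'
Reversed: lkgnf

lkgnf


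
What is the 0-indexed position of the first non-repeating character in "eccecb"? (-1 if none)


Input: eccecb
Character frequencies:
  'b': 1
  'c': 3
  'e': 2
Scanning left to right for freq == 1:
  Position 0 ('e'): freq=2, skip
  Position 1 ('c'): freq=3, skip
  Position 2 ('c'): freq=3, skip
  Position 3 ('e'): freq=2, skip
  Position 4 ('c'): freq=3, skip
  Position 5 ('b'): unique! => answer = 5

5


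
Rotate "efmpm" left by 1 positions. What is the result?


Input: "efmpm", rotate left by 1
First 1 characters: "e"
Remaining characters: "fmpm"
Concatenate remaining + first: "fmpm" + "e" = "fmpme"

fmpme


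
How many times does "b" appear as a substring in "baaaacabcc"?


Searching for "b" in "baaaacabcc"
Scanning each position:
  Position 0: "b" => MATCH
  Position 1: "a" => no
  Position 2: "a" => no
  Position 3: "a" => no
  Position 4: "a" => no
  Position 5: "c" => no
  Position 6: "a" => no
  Position 7: "b" => MATCH
  Position 8: "c" => no
  Position 9: "c" => no
Total occurrences: 2

2


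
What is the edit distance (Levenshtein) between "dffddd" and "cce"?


Computing edit distance: "dffddd" -> "cce"
DP table:
           c    c    e
      0    1    2    3
  d   1    1    2    3
  f   2    2    2    3
  f   3    3    3    3
  d   4    4    4    4
  d   5    5    5    5
  d   6    6    6    6
Edit distance = dp[6][3] = 6

6


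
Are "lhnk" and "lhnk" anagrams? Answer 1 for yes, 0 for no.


Strings: "lhnk", "lhnk"
Sorted first:  hkln
Sorted second: hkln
Sorted forms match => anagrams

1


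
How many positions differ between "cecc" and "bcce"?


Comparing "cecc" and "bcce" position by position:
  Position 0: 'c' vs 'b' => DIFFER
  Position 1: 'e' vs 'c' => DIFFER
  Position 2: 'c' vs 'c' => same
  Position 3: 'c' vs 'e' => DIFFER
Positions that differ: 3

3


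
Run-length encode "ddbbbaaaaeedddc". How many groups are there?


Input: ddbbbaaaaeedddc
Scanning for consecutive runs:
  Group 1: 'd' x 2 (positions 0-1)
  Group 2: 'b' x 3 (positions 2-4)
  Group 3: 'a' x 4 (positions 5-8)
  Group 4: 'e' x 2 (positions 9-10)
  Group 5: 'd' x 3 (positions 11-13)
  Group 6: 'c' x 1 (positions 14-14)
Total groups: 6

6


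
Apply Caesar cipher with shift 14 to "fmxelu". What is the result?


Caesar cipher: shift "fmxelu" by 14
  'f' (pos 5) + 14 = pos 19 = 't'
  'm' (pos 12) + 14 = pos 0 = 'a'
  'x' (pos 23) + 14 = pos 11 = 'l'
  'e' (pos 4) + 14 = pos 18 = 's'
  'l' (pos 11) + 14 = pos 25 = 'z'
  'u' (pos 20) + 14 = pos 8 = 'i'
Result: talszi

talszi


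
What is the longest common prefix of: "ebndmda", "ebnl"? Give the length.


Words: ebndmda, ebnl
  Position 0: all 'e' => match
  Position 1: all 'b' => match
  Position 2: all 'n' => match
  Position 3: ('d', 'l') => mismatch, stop
LCP = "ebn" (length 3)

3


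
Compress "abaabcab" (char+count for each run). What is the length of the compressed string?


Input: abaabcab
Runs:
  'a' x 1 => "a1"
  'b' x 1 => "b1"
  'a' x 2 => "a2"
  'b' x 1 => "b1"
  'c' x 1 => "c1"
  'a' x 1 => "a1"
  'b' x 1 => "b1"
Compressed: "a1b1a2b1c1a1b1"
Compressed length: 14

14


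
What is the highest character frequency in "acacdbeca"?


Input: acacdbeca
Character counts:
  'a': 3
  'b': 1
  'c': 3
  'd': 1
  'e': 1
Maximum frequency: 3

3


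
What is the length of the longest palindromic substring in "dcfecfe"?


Input: "dcfecfe"
Checking substrings for palindromes:
  No multi-char palindromic substrings found
Longest palindromic substring: "d" with length 1

1


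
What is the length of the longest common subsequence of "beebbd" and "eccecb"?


LCS of "beebbd" and "eccecb"
DP table:
           e    c    c    e    c    b
      0    0    0    0    0    0    0
  b   0    0    0    0    0    0    1
  e   0    1    1    1    1    1    1
  e   0    1    1    1    2    2    2
  b   0    1    1    1    2    2    3
  b   0    1    1    1    2    2    3
  d   0    1    1    1    2    2    3
LCS length = dp[6][6] = 3

3


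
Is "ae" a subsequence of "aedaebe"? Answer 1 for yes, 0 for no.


Check if "ae" is a subsequence of "aedaebe"
Greedy scan:
  Position 0 ('a'): matches sub[0] = 'a'
  Position 1 ('e'): matches sub[1] = 'e'
  Position 2 ('d'): no match needed
  Position 3 ('a'): no match needed
  Position 4 ('e'): no match needed
  Position 5 ('b'): no match needed
  Position 6 ('e'): no match needed
All 2 characters matched => is a subsequence

1


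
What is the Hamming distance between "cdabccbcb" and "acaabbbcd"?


Comparing "cdabccbcb" and "acaabbbcd" position by position:
  Position 0: 'c' vs 'a' => differ
  Position 1: 'd' vs 'c' => differ
  Position 2: 'a' vs 'a' => same
  Position 3: 'b' vs 'a' => differ
  Position 4: 'c' vs 'b' => differ
  Position 5: 'c' vs 'b' => differ
  Position 6: 'b' vs 'b' => same
  Position 7: 'c' vs 'c' => same
  Position 8: 'b' vs 'd' => differ
Total differences (Hamming distance): 6

6


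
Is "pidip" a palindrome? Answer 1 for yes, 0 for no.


Input: pidip
Reversed: pidip
  Compare pos 0 ('p') with pos 4 ('p'): match
  Compare pos 1 ('i') with pos 3 ('i'): match
Result: palindrome

1


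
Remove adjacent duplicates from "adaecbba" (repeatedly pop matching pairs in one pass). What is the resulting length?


Input: adaecbba
Stack-based adjacent duplicate removal:
  Read 'a': push. Stack: a
  Read 'd': push. Stack: ad
  Read 'a': push. Stack: ada
  Read 'e': push. Stack: adae
  Read 'c': push. Stack: adaec
  Read 'b': push. Stack: adaecb
  Read 'b': matches stack top 'b' => pop. Stack: adaec
  Read 'a': push. Stack: adaeca
Final stack: "adaeca" (length 6)

6


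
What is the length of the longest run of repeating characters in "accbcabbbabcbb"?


Input: "accbcabbbabcbb"
Scanning for longest run:
  Position 1 ('c'): new char, reset run to 1
  Position 2 ('c'): continues run of 'c', length=2
  Position 3 ('b'): new char, reset run to 1
  Position 4 ('c'): new char, reset run to 1
  Position 5 ('a'): new char, reset run to 1
  Position 6 ('b'): new char, reset run to 1
  Position 7 ('b'): continues run of 'b', length=2
  Position 8 ('b'): continues run of 'b', length=3
  Position 9 ('a'): new char, reset run to 1
  Position 10 ('b'): new char, reset run to 1
  Position 11 ('c'): new char, reset run to 1
  Position 12 ('b'): new char, reset run to 1
  Position 13 ('b'): continues run of 'b', length=2
Longest run: 'b' with length 3

3


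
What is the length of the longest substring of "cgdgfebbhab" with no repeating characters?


Input: "cgdgfebbhab"
Sliding window (track last position of each char):
  Position 0 ('c'): window [0,0] length 1 -- new best
  Position 1 ('g'): window [0,1] length 2 -- new best
  Position 2 ('d'): window [0,2] length 3 -- new best
  Position 3 ('g'): repeat (last at 1), move window start to 2
  Position 3 ('g'): window [2,3] length 2
  Position 4 ('f'): window [2,4] length 3
  Position 5 ('e'): window [2,5] length 4 -- new best
  Position 6 ('b'): window [2,6] length 5 -- new best
  Position 7 ('b'): repeat (last at 6), move window start to 7
  Position 7 ('b'): window [7,7] length 1
  Position 8 ('h'): window [7,8] length 2
  Position 9 ('a'): window [7,9] length 3
  Position 10 ('b'): repeat (last at 7), move window start to 8
  Position 10 ('b'): window [8,10] length 3
Longest substring with no repeats: "dgfeb" with length 5

5


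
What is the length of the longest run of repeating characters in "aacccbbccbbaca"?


Input: "aacccbbccbbaca"
Scanning for longest run:
  Position 1 ('a'): continues run of 'a', length=2
  Position 2 ('c'): new char, reset run to 1
  Position 3 ('c'): continues run of 'c', length=2
  Position 4 ('c'): continues run of 'c', length=3
  Position 5 ('b'): new char, reset run to 1
  Position 6 ('b'): continues run of 'b', length=2
  Position 7 ('c'): new char, reset run to 1
  Position 8 ('c'): continues run of 'c', length=2
  Position 9 ('b'): new char, reset run to 1
  Position 10 ('b'): continues run of 'b', length=2
  Position 11 ('a'): new char, reset run to 1
  Position 12 ('c'): new char, reset run to 1
  Position 13 ('a'): new char, reset run to 1
Longest run: 'c' with length 3

3


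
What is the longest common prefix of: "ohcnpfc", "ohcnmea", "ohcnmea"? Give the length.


Words: ohcnpfc, ohcnmea, ohcnmea
  Position 0: all 'o' => match
  Position 1: all 'h' => match
  Position 2: all 'c' => match
  Position 3: all 'n' => match
  Position 4: ('p', 'm', 'm') => mismatch, stop
LCP = "ohcn" (length 4)

4


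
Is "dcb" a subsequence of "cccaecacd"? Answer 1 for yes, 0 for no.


Check if "dcb" is a subsequence of "cccaecacd"
Greedy scan:
  Position 0 ('c'): no match needed
  Position 1 ('c'): no match needed
  Position 2 ('c'): no match needed
  Position 3 ('a'): no match needed
  Position 4 ('e'): no match needed
  Position 5 ('c'): no match needed
  Position 6 ('a'): no match needed
  Position 7 ('c'): no match needed
  Position 8 ('d'): matches sub[0] = 'd'
Only matched 1/3 characters => not a subsequence

0


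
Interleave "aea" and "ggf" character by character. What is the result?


Interleaving "aea" and "ggf":
  Position 0: 'a' from first, 'g' from second => "ag"
  Position 1: 'e' from first, 'g' from second => "eg"
  Position 2: 'a' from first, 'f' from second => "af"
Result: agegaf

agegaf


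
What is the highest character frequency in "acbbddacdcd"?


Input: acbbddacdcd
Character counts:
  'a': 2
  'b': 2
  'c': 3
  'd': 4
Maximum frequency: 4

4


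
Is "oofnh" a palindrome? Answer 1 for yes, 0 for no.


Input: oofnh
Reversed: hnfoo
  Compare pos 0 ('o') with pos 4 ('h'): MISMATCH
  Compare pos 1 ('o') with pos 3 ('n'): MISMATCH
Result: not a palindrome

0


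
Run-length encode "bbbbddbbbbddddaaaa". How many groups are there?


Input: bbbbddbbbbddddaaaa
Scanning for consecutive runs:
  Group 1: 'b' x 4 (positions 0-3)
  Group 2: 'd' x 2 (positions 4-5)
  Group 3: 'b' x 4 (positions 6-9)
  Group 4: 'd' x 4 (positions 10-13)
  Group 5: 'a' x 4 (positions 14-17)
Total groups: 5

5


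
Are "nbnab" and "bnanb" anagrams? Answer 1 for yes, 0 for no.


Strings: "nbnab", "bnanb"
Sorted first:  abbnn
Sorted second: abbnn
Sorted forms match => anagrams

1


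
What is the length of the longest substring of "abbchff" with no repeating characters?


Input: "abbchff"
Sliding window (track last position of each char):
  Position 0 ('a'): window [0,0] length 1 -- new best
  Position 1 ('b'): window [0,1] length 2 -- new best
  Position 2 ('b'): repeat (last at 1), move window start to 2
  Position 2 ('b'): window [2,2] length 1
  Position 3 ('c'): window [2,3] length 2
  Position 4 ('h'): window [2,4] length 3 -- new best
  Position 5 ('f'): window [2,5] length 4 -- new best
  Position 6 ('f'): repeat (last at 5), move window start to 6
  Position 6 ('f'): window [6,6] length 1
Longest substring with no repeats: "bchf" with length 4

4


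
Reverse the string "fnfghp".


Input: fnfghp
Reading characters right to left:
  Position 5: 'p'
  Position 4: 'h'
  Position 3: 'g'
  Position 2: 'f'
  Position 1: 'n'
  Position 0: 'f'
Reversed: phgfnf

phgfnf


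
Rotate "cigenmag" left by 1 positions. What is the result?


Input: "cigenmag", rotate left by 1
First 1 characters: "c"
Remaining characters: "igenmag"
Concatenate remaining + first: "igenmag" + "c" = "igenmagc"

igenmagc


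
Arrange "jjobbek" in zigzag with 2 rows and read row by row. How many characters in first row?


Zigzag "jjobbek" into 2 rows:
Placing characters:
  'j' => row 0
  'j' => row 1
  'o' => row 0
  'b' => row 1
  'b' => row 0
  'e' => row 1
  'k' => row 0
Rows:
  Row 0: "jobk"
  Row 1: "jbe"
First row length: 4

4


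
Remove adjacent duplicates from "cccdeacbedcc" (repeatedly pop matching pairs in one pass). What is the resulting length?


Input: cccdeacbedcc
Stack-based adjacent duplicate removal:
  Read 'c': push. Stack: c
  Read 'c': matches stack top 'c' => pop. Stack: (empty)
  Read 'c': push. Stack: c
  Read 'd': push. Stack: cd
  Read 'e': push. Stack: cde
  Read 'a': push. Stack: cdea
  Read 'c': push. Stack: cdeac
  Read 'b': push. Stack: cdeacb
  Read 'e': push. Stack: cdeacbe
  Read 'd': push. Stack: cdeacbed
  Read 'c': push. Stack: cdeacbedc
  Read 'c': matches stack top 'c' => pop. Stack: cdeacbed
Final stack: "cdeacbed" (length 8)

8


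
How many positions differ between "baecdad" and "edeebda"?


Comparing "baecdad" and "edeebda" position by position:
  Position 0: 'b' vs 'e' => DIFFER
  Position 1: 'a' vs 'd' => DIFFER
  Position 2: 'e' vs 'e' => same
  Position 3: 'c' vs 'e' => DIFFER
  Position 4: 'd' vs 'b' => DIFFER
  Position 5: 'a' vs 'd' => DIFFER
  Position 6: 'd' vs 'a' => DIFFER
Positions that differ: 6

6


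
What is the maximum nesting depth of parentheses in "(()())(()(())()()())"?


Input: "(()())(()(())()()())"
Tracking depth:
  Position 0 '(': depth becomes 1
  Position 1 '(': depth becomes 2
  Position 2 ')': depth becomes 1
  Position 3 '(': depth becomes 2
  Position 4 ')': depth becomes 1
  Position 5 ')': depth becomes 0
  Position 6 '(': depth becomes 1
  Position 7 '(': depth becomes 2
  Position 8 ')': depth becomes 1
  Position 9 '(': depth becomes 2
  Position 10 '(': depth becomes 3
  Position 11 ')': depth becomes 2
  Position 12 ')': depth becomes 1
  Position 13 '(': depth becomes 2
  Position 14 ')': depth becomes 1
  Position 15 '(': depth becomes 2
  Position 16 ')': depth becomes 1
  Position 17 '(': depth becomes 2
  Position 18 ')': depth becomes 1
  Position 19 ')': depth becomes 0
Maximum depth reached: 3

3


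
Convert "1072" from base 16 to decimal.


Input: "1072" in base 16
Positional expansion:
  Digit '1' (value 1) x 16^3 = 4096
  Digit '0' (value 0) x 16^2 = 0
  Digit '7' (value 7) x 16^1 = 112
  Digit '2' (value 2) x 16^0 = 2
Sum = 4210

4210


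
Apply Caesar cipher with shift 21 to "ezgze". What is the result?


Caesar cipher: shift "ezgze" by 21
  'e' (pos 4) + 21 = pos 25 = 'z'
  'z' (pos 25) + 21 = pos 20 = 'u'
  'g' (pos 6) + 21 = pos 1 = 'b'
  'z' (pos 25) + 21 = pos 20 = 'u'
  'e' (pos 4) + 21 = pos 25 = 'z'
Result: zubuz

zubuz


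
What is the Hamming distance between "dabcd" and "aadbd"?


Comparing "dabcd" and "aadbd" position by position:
  Position 0: 'd' vs 'a' => differ
  Position 1: 'a' vs 'a' => same
  Position 2: 'b' vs 'd' => differ
  Position 3: 'c' vs 'b' => differ
  Position 4: 'd' vs 'd' => same
Total differences (Hamming distance): 3

3


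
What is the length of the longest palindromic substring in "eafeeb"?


Input: "eafeeb"
Checking substrings for palindromes:
  [3:5] "ee" (len 2) => palindrome
Longest palindromic substring: "ee" with length 2

2


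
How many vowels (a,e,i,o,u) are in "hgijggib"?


Input: hgijggib
Checking each character:
  'h' at position 0: consonant
  'g' at position 1: consonant
  'i' at position 2: vowel (running total: 1)
  'j' at position 3: consonant
  'g' at position 4: consonant
  'g' at position 5: consonant
  'i' at position 6: vowel (running total: 2)
  'b' at position 7: consonant
Total vowels: 2

2


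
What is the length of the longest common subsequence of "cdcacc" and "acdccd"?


LCS of "cdcacc" and "acdccd"
DP table:
           a    c    d    c    c    d
      0    0    0    0    0    0    0
  c   0    0    1    1    1    1    1
  d   0    0    1    2    2    2    2
  c   0    0    1    2    3    3    3
  a   0    1    1    2    3    3    3
  c   0    1    2    2    3    4    4
  c   0    1    2    2    3    4    4
LCS length = dp[6][6] = 4

4


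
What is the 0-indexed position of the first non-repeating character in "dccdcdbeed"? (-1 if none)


Input: dccdcdbeed
Character frequencies:
  'b': 1
  'c': 3
  'd': 4
  'e': 2
Scanning left to right for freq == 1:
  Position 0 ('d'): freq=4, skip
  Position 1 ('c'): freq=3, skip
  Position 2 ('c'): freq=3, skip
  Position 3 ('d'): freq=4, skip
  Position 4 ('c'): freq=3, skip
  Position 5 ('d'): freq=4, skip
  Position 6 ('b'): unique! => answer = 6

6


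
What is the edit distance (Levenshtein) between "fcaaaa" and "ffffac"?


Computing edit distance: "fcaaaa" -> "ffffac"
DP table:
           f    f    f    f    a    c
      0    1    2    3    4    5    6
  f   1    0    1    2    3    4    5
  c   2    1    1    2    3    4    4
  a   3    2    2    2    3    3    4
  a   4    3    3    3    3    3    4
  a   5    4    4    4    4    3    4
  a   6    5    5    5    5    4    4
Edit distance = dp[6][6] = 4

4


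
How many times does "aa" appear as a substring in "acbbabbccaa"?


Searching for "aa" in "acbbabbccaa"
Scanning each position:
  Position 0: "ac" => no
  Position 1: "cb" => no
  Position 2: "bb" => no
  Position 3: "ba" => no
  Position 4: "ab" => no
  Position 5: "bb" => no
  Position 6: "bc" => no
  Position 7: "cc" => no
  Position 8: "ca" => no
  Position 9: "aa" => MATCH
Total occurrences: 1

1


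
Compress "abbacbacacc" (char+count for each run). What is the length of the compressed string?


Input: abbacbacacc
Runs:
  'a' x 1 => "a1"
  'b' x 2 => "b2"
  'a' x 1 => "a1"
  'c' x 1 => "c1"
  'b' x 1 => "b1"
  'a' x 1 => "a1"
  'c' x 1 => "c1"
  'a' x 1 => "a1"
  'c' x 2 => "c2"
Compressed: "a1b2a1c1b1a1c1a1c2"
Compressed length: 18

18


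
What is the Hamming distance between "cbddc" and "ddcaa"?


Comparing "cbddc" and "ddcaa" position by position:
  Position 0: 'c' vs 'd' => differ
  Position 1: 'b' vs 'd' => differ
  Position 2: 'd' vs 'c' => differ
  Position 3: 'd' vs 'a' => differ
  Position 4: 'c' vs 'a' => differ
Total differences (Hamming distance): 5

5


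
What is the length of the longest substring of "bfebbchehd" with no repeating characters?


Input: "bfebbchehd"
Sliding window (track last position of each char):
  Position 0 ('b'): window [0,0] length 1 -- new best
  Position 1 ('f'): window [0,1] length 2 -- new best
  Position 2 ('e'): window [0,2] length 3 -- new best
  Position 3 ('b'): repeat (last at 0), move window start to 1
  Position 3 ('b'): window [1,3] length 3
  Position 4 ('b'): repeat (last at 3), move window start to 4
  Position 4 ('b'): window [4,4] length 1
  Position 5 ('c'): window [4,5] length 2
  Position 6 ('h'): window [4,6] length 3
  Position 7 ('e'): window [4,7] length 4 -- new best
  Position 8 ('h'): repeat (last at 6), move window start to 7
  Position 8 ('h'): window [7,8] length 2
  Position 9 ('d'): window [7,9] length 3
Longest substring with no repeats: "bche" with length 4

4
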